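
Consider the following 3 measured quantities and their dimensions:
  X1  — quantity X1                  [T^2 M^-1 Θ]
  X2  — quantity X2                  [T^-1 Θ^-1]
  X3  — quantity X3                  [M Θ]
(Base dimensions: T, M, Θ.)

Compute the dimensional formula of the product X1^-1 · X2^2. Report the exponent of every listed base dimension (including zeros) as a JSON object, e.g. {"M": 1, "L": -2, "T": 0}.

{"T": -4, "M": 1, "Θ": -3}

Write exponents as rows T,M,Θ / cols X1,X2,X3:
  T: [ 2 -1  0]
  M: [-1  0  1]
  Θ: [ 1 -1  1]
  [T]: (-1)·2+(2)·-1 = -4
  [M]: (-1)·-1+(2)·0 = 1
  [Θ]: (-1)·1+(2)·-1 = -3
⇒ T^-4 M Θ^-3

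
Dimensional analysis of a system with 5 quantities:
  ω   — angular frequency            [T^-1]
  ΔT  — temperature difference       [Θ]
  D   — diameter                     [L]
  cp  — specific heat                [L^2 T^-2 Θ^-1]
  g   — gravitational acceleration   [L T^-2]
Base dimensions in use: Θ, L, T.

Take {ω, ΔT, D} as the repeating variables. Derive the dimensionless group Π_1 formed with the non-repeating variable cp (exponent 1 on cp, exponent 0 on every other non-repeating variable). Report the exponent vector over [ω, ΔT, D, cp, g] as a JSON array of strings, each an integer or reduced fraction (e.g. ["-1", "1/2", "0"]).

Exponent matrix [Θ,L,T] × [ω,ΔT,D,cp,g]:
  Θ: [ 0  1  0 -1  0]
  L: [ 0  0  1  2  1]
  T: [-1  0  0 -2 -2]
RREF → pivots at {ω,ΔT,D} ⇒ r = 3
Repeat: ω,ΔT,D; free: cp,g
RREF:
  r0: [   1    0    0    2    2]
  r1: [   0    1    0   -1    0]
  r2: [   0    0    1    2    1]
Fix exponent of cp at 1, g at 0; solve each RREF row for its pivot's exponent:
  r0: exp(ω) + (2)·1 = 0 ⇒ exp(ω) = -2
  r1: exp(ΔT) + (-1)·1 = 0 ⇒ exp(ΔT) = 1
  r2: exp(D) + (2)·1 = 0 ⇒ exp(D) = -2
Π_1 = ω^-2 · ΔT · D^-2 · cp

["-2", "1", "-2", "1", "0"]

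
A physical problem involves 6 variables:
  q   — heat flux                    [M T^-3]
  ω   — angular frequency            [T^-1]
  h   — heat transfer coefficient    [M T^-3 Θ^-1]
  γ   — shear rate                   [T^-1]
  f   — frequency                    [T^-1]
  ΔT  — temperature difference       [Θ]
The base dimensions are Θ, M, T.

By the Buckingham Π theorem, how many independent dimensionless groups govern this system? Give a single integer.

Dimensional matrix (Θ×M×T by q×ω×h×γ×f×ΔT):
  Θ: [ 0  0 -1  0  0  1]
  M: [ 1  0  1  0  0  0]
  T: [-3 -1 -3 -1 -1  0]
RREF → pivots at {q,ω,h} ⇒ r = 3
Π count = n − r = 6 − 3 = 3

3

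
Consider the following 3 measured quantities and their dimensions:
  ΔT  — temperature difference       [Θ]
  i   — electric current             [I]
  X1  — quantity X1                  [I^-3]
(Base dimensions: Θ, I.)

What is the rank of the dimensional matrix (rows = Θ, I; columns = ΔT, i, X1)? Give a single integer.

Dimensional matrix (Θ×I by ΔT×i×X1):
  Θ: [ 1  0  0]
  I: [ 0  1 -3]
Row reduction gives pivot columns ΔT,i; rank = 2

2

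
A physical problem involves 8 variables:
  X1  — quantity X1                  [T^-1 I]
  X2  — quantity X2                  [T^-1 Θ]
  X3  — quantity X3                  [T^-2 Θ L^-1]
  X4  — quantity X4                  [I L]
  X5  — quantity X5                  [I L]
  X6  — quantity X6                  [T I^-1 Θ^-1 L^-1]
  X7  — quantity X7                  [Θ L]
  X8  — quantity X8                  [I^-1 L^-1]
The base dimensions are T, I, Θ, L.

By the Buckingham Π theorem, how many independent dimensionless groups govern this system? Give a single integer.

5

Write exponents as rows T,I,Θ,L / cols X1,X2,X3,X4,X5,X6,X7,X8:
  T: [-1 -1 -2  0  0  1  0  0]
  I: [ 1  0  0  1  1 -1  0 -1]
  Θ: [ 0  1  1  0  0 -1  1  0]
  L: [ 0  0 -1  1  1 -1  1 -1]
Echelon form has 3 nonzero rows (pivots: X1,X2,X3)
n=8, r=3 ⇒ 5 dimensionless groups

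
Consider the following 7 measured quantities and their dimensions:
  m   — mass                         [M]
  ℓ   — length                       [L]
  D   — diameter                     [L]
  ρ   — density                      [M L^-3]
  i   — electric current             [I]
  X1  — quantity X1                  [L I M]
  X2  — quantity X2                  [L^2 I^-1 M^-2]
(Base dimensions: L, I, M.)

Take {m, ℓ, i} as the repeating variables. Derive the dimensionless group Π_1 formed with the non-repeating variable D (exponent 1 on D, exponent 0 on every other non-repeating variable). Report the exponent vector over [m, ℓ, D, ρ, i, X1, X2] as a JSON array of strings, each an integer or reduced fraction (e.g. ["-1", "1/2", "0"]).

Exponent matrix [L,I,M] × [m,ℓ,D,ρ,i,X1,X2]:
  L: [ 0  1  1 -3  0  1  2]
  I: [ 0  0  0  0  1  1 -1]
  M: [ 1  0  0  1  0  1 -2]
Echelon form has 3 nonzero rows (pivots: m,ℓ,i)
Pivot set = {m,ℓ,i}, free = {D,ρ,X1,X2}
RREF:
  r0: [   1    0    0    1    0    1   -2]
  r1: [   0    1    1   -3    0    1    2]
  r2: [   0    0    0    0    1    1   -1]
Fix exponent of D at 1, ρ at 0, X1 at 0, X2 at 0; solve each RREF row for its pivot's exponent:
  r0: exp(m) + (0)·1 = 0 ⇒ exp(m) = 0
  r1: exp(ℓ) + (1)·1 = 0 ⇒ exp(ℓ) = -1
  r2: exp(i) + (0)·1 = 0 ⇒ exp(i) = 0
Π_1 = ℓ^-1 · D

["0", "-1", "1", "0", "0", "0", "0"]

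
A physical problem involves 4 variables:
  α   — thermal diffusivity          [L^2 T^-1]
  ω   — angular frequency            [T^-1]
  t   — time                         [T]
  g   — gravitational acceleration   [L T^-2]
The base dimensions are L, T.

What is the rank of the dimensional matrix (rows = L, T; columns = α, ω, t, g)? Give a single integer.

2

Exponent matrix [L,T] × [α,ω,t,g]:
  L: [ 2  0  0  1]
  T: [-1 -1  1 -2]
Row reduction gives pivot columns α,ω; rank = 2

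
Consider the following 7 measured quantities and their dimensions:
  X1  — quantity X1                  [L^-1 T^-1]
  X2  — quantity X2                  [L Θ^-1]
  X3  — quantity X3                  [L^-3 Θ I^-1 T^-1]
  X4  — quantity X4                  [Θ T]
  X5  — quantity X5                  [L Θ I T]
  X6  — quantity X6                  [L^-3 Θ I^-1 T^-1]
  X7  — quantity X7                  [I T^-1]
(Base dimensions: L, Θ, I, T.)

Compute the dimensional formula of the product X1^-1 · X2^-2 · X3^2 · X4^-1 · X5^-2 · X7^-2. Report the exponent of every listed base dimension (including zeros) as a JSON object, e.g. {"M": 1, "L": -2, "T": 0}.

Write exponents as rows L,Θ,I,T / cols X1,X2,X3,X4,X5,X6,X7:
  L: [-1  1 -3  0  1 -3  0]
  Θ: [ 0 -1  1  1  1  1  0]
  I: [ 0  0 -1  0  1 -1  1]
  T: [-1  0 -1  1  1 -1 -1]
  [L]: (-1)·-1+(-2)·1+(2)·-3+(-1)·0+(-2)·1+(-2)·0 = -9
  [Θ]: (-1)·0+(-2)·-1+(2)·1+(-1)·1+(-2)·1+(-2)·0 = 1
  [I]: (-1)·0+(-2)·0+(2)·-1+(-1)·0+(-2)·1+(-2)·1 = -6
  [T]: (-1)·-1+(-2)·0+(2)·-1+(-1)·1+(-2)·1+(-2)·-1 = -2
⇒ L^-9 Θ I^-6 T^-2

{"L": -9, "Θ": 1, "I": -6, "T": -2}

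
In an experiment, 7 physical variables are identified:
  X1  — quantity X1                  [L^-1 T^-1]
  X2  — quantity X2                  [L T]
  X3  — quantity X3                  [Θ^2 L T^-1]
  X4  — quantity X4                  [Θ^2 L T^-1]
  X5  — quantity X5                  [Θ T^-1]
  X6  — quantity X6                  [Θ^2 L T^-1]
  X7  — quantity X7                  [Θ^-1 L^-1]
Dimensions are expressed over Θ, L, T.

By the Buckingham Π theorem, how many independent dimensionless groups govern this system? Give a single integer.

Dimensional matrix (Θ×L×T by X1×X2×X3×X4×X5×X6×X7):
  Θ: [ 0  0  2  2  1  2 -1]
  L: [-1  1  1  1  0  1 -1]
  T: [-1  1 -1 -1 -1 -1  0]
Row reduction gives pivot columns X1,X3; rank = 2
Π count = n − r = 7 − 2 = 5

5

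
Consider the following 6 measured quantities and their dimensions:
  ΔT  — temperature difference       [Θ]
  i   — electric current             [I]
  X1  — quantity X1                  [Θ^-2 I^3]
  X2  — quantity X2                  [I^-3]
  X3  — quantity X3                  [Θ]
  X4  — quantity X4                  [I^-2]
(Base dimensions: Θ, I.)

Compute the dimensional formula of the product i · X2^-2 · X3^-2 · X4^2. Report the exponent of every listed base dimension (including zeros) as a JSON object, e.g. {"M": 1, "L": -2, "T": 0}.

{"Θ": -2, "I": 3}

Write exponents as rows Θ,I / cols ΔT,i,X1,X2,X3,X4:
  Θ: [ 1  0 -2  0  1  0]
  I: [ 0  1  3 -3  0 -2]
  [Θ]: (1)·0+(-2)·0+(-2)·1+(2)·0 = -2
  [I]: (1)·1+(-2)·-3+(-2)·0+(2)·-2 = 3
⇒ Θ^-2 I^3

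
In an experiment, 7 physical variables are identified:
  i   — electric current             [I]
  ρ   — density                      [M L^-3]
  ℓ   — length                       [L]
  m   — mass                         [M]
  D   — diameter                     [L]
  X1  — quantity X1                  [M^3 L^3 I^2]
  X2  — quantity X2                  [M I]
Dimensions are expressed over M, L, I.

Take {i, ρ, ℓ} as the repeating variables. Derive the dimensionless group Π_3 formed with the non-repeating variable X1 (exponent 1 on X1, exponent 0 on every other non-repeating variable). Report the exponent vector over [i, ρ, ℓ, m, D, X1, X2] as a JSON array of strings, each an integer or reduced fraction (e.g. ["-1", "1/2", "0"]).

Write exponents as rows M,L,I / cols i,ρ,ℓ,m,D,X1,X2:
  M: [ 0  1  0  1  0  3  1]
  L: [ 0 -3  1  0  1  3  0]
  I: [ 1  0  0  0  0  2  1]
Echelon form has 3 nonzero rows (pivots: i,ρ,ℓ)
Pivot set = {i,ρ,ℓ}, free = {m,D,X1,X2}
RREF:
  r0: [   1    0    0    0    0    2    1]
  r1: [   0    1    0    1    0    3    1]
  r2: [   0    0    1    3    1   12    3]
Fix exponent of X1 at 1, m at 0, D at 0, X2 at 0; solve each RREF row for its pivot's exponent:
  r0: exp(i) + (2)·1 = 0 ⇒ exp(i) = -2
  r1: exp(ρ) + (3)·1 = 0 ⇒ exp(ρ) = -3
  r2: exp(ℓ) + (12)·1 = 0 ⇒ exp(ℓ) = -12
Π_3 = i^-2 · ρ^-3 · ℓ^-12 · X1

["-2", "-3", "-12", "0", "0", "1", "0"]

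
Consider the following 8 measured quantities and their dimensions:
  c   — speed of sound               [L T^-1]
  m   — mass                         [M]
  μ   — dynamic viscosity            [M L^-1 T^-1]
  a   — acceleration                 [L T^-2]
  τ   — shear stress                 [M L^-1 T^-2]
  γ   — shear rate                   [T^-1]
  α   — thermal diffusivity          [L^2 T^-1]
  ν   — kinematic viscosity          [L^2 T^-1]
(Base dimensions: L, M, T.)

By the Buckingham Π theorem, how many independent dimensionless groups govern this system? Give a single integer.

Write exponents as rows L,M,T / cols c,m,μ,a,τ,γ,α,ν:
  L: [ 1  0 -1  1 -1  0  2  2]
  M: [ 0  1  1  0  1  0  0  0]
  T: [-1  0 -1 -2 -2 -1 -1 -1]
Row reduction gives pivot columns c,m,μ; rank = 3
Π count = n − r = 8 − 3 = 5

5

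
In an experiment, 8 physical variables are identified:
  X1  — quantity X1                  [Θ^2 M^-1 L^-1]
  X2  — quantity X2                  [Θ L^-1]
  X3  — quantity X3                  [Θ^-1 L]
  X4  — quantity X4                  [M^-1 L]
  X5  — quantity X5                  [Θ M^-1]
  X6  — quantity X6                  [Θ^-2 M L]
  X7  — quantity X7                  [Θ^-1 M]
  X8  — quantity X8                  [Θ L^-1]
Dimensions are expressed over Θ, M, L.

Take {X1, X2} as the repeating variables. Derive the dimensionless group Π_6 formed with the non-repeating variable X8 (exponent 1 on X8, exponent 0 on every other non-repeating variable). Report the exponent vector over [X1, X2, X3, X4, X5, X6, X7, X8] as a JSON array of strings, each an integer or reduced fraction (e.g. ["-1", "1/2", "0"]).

Dimensional matrix (Θ×M×L by X1×X2×X3×X4×X5×X6×X7×X8):
  Θ: [ 2  1 -1  0  1 -2 -1  1]
  M: [-1  0  0 -1 -1  1  1  0]
  L: [-1 -1  1  1  0  1  0 -1]
RREF → pivots at {X1,X2} ⇒ r = 2
Repeat: X1,X2; free: X3,X4,X5,X6,X7,X8
RREF:
  r0: [   1    0    0    1    1   -1   -1    0]
  r1: [   0    1   -1   -2   -1    0    1    1]
  r2: [   0    0    0    0    0    0    0    0]
Fix exponent of X8 at 1, X3 at 0, X4 at 0, X5 at 0, X6 at 0, X7 at 0; solve each RREF row for its pivot's exponent:
  r0: exp(X1) + (0)·1 = 0 ⇒ exp(X1) = 0
  r1: exp(X2) + (1)·1 = 0 ⇒ exp(X2) = -1
Π_6 = X2^-1 · X8

["0", "-1", "0", "0", "0", "0", "0", "1"]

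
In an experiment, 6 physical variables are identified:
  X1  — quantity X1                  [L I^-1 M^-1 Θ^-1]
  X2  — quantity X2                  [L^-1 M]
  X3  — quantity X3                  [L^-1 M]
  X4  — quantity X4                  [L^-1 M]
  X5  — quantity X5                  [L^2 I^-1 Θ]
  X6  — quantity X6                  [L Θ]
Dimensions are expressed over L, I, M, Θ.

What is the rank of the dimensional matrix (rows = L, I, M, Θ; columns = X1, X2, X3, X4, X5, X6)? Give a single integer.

Exponent matrix [L,I,M,Θ] × [X1,X2,X3,X4,X5,X6]:
  L: [ 1 -1 -1 -1  2  1]
  I: [-1  0  0  0 -1  0]
  M: [-1  1  1  1  0  0]
  Θ: [-1  0  0  0  1  1]
Row reduction gives pivot columns X1,X2,X5; rank = 3

3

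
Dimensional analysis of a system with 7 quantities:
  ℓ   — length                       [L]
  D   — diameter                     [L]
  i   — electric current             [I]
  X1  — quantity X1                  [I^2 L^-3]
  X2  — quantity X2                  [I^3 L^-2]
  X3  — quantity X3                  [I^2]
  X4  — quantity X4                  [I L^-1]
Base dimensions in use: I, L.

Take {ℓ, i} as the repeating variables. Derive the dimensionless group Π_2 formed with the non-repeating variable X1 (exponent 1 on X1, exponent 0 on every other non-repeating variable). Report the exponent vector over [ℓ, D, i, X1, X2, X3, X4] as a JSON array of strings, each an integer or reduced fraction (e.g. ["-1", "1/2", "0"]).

Dimensional matrix (I×L by ℓ×D×i×X1×X2×X3×X4):
  I: [ 0  0  1  2  3  2  1]
  L: [ 1  1  0 -3 -2  0 -1]
Row reduction gives pivot columns ℓ,i; rank = 2
Repeat: ℓ,i; free: D,X1,X2,X3,X4
RREF:
  r0: [   1    1    0   -3   -2    0   -1]
  r1: [   0    0    1    2    3    2    1]
Fix exponent of X1 at 1, D at 0, X2 at 0, X3 at 0, X4 at 0; solve each RREF row for its pivot's exponent:
  r0: exp(ℓ) + (-3)·1 = 0 ⇒ exp(ℓ) = 3
  r1: exp(i) + (2)·1 = 0 ⇒ exp(i) = -2
Π_2 = ℓ^3 · i^-2 · X1

["3", "0", "-2", "1", "0", "0", "0"]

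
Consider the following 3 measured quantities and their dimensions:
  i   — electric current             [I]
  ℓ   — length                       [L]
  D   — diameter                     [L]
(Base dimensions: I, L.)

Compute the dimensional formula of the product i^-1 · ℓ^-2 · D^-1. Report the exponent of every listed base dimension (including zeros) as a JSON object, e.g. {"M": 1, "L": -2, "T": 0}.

Exponent matrix [I,L] × [i,ℓ,D]:
  I: [ 1  0  0]
  L: [ 0  1  1]
  [I]: (-1)·1+(-2)·0+(-1)·0 = -1
  [L]: (-1)·0+(-2)·1+(-1)·1 = -3
⇒ I^-1 L^-3

{"I": -1, "L": -3}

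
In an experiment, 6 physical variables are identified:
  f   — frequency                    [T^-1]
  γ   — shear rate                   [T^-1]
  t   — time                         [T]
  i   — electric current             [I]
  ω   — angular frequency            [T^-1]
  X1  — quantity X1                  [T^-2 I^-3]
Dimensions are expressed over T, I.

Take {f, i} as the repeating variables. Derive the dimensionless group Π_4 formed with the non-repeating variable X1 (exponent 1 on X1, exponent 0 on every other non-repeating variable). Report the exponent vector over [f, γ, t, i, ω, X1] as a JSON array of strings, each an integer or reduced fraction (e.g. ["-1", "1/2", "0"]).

Dimensional matrix (T×I by f×γ×t×i×ω×X1):
  T: [-1 -1  1  0 -1 -2]
  I: [ 0  0  0  1  0 -3]
Echelon form has 2 nonzero rows (pivots: f,i)
Repeat: f,i; free: γ,t,ω,X1
RREF:
  r0: [   1    1   -1    0    1    2]
  r1: [   0    0    0    1    0   -3]
Fix exponent of X1 at 1, γ at 0, t at 0, ω at 0; solve each RREF row for its pivot's exponent:
  r0: exp(f) + (2)·1 = 0 ⇒ exp(f) = -2
  r1: exp(i) + (-3)·1 = 0 ⇒ exp(i) = 3
Π_4 = f^-2 · i^3 · X1

["-2", "0", "0", "3", "0", "1"]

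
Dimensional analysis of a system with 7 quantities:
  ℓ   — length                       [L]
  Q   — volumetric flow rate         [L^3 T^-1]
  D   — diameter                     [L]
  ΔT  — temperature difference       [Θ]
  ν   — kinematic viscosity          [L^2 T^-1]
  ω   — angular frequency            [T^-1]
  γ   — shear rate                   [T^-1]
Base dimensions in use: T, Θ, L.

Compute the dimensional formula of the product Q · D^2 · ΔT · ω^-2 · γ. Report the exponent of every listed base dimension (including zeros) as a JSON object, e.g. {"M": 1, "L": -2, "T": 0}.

Exponent matrix [T,Θ,L] × [ℓ,Q,D,ΔT,ν,ω,γ]:
  T: [ 0 -1  0  0 -1 -1 -1]
  Θ: [ 0  0  0  1  0  0  0]
  L: [ 1  3  1  0  2  0  0]
  [T]: (1)·-1+(2)·0+(1)·0+(-2)·-1+(1)·-1 = 0
  [Θ]: (1)·0+(2)·0+(1)·1+(-2)·0+(1)·0 = 1
  [L]: (1)·3+(2)·1+(1)·0+(-2)·0+(1)·0 = 5
⇒ Θ L^5

{"T": 0, "Θ": 1, "L": 5}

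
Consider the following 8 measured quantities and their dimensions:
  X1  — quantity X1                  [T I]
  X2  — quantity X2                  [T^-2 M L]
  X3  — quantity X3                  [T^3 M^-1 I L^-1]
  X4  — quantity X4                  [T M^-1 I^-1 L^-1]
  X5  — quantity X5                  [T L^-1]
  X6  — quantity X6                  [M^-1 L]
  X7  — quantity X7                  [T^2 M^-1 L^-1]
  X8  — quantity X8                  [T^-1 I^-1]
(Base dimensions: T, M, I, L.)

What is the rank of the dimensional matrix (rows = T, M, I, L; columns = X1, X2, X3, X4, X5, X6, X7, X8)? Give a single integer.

3

Exponent matrix [T,M,I,L] × [X1,X2,X3,X4,X5,X6,X7,X8]:
  T: [ 1 -2  3  1  1  0  2 -1]
  M: [ 0  1 -1 -1  0 -1 -1  0]
  I: [ 1  0  1 -1  0  0  0 -1]
  L: [ 0  1 -1 -1 -1  1 -1  0]
Row reduction gives pivot columns X1,X2,X5; rank = 3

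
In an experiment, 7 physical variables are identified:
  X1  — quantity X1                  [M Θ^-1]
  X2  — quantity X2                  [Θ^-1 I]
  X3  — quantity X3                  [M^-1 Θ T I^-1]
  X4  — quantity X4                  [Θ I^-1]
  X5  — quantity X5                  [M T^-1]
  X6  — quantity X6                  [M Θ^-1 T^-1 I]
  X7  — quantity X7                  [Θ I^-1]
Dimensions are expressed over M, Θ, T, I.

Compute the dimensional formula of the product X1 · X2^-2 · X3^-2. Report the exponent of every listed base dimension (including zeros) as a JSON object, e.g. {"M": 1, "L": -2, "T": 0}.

Write exponents as rows M,Θ,T,I / cols X1,X2,X3,X4,X5,X6,X7:
  M: [ 1  0 -1  0  1  1  0]
  Θ: [-1 -1  1  1  0 -1  1]
  T: [ 0  0  1  0 -1 -1  0]
  I: [ 0  1 -1 -1  0  1 -1]
  [M]: (1)·1+(-2)·0+(-2)·-1 = 3
  [Θ]: (1)·-1+(-2)·-1+(-2)·1 = -1
  [T]: (1)·0+(-2)·0+(-2)·1 = -2
  [I]: (1)·0+(-2)·1+(-2)·-1 = 0
⇒ M^3 Θ^-1 T^-2

{"M": 3, "Θ": -1, "T": -2, "I": 0}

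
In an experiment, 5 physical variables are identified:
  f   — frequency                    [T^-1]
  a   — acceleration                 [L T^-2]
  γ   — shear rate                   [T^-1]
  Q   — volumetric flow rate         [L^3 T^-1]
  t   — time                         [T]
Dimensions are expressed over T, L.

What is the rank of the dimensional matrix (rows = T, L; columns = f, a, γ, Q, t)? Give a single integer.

2

Exponent matrix [T,L] × [f,a,γ,Q,t]:
  T: [-1 -2 -1 -1  1]
  L: [ 0  1  0  3  0]
Echelon form has 2 nonzero rows (pivots: f,a)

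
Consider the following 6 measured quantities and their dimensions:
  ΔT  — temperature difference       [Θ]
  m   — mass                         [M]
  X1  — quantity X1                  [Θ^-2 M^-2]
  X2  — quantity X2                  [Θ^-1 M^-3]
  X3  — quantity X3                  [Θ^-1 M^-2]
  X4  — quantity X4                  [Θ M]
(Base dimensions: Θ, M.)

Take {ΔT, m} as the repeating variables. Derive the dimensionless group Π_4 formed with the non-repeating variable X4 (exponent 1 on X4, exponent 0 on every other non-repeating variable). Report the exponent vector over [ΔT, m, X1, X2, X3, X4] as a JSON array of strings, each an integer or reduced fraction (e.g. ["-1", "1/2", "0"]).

Write exponents as rows Θ,M / cols ΔT,m,X1,X2,X3,X4:
  Θ: [ 1  0 -2 -1 -1  1]
  M: [ 0  1 -2 -3 -2  1]
Row reduction gives pivot columns ΔT,m; rank = 2
Pivot set = {ΔT,m}, free = {X1,X2,X3,X4}
RREF:
  r0: [   1    0   -2   -1   -1    1]
  r1: [   0    1   -2   -3   -2    1]
Fix exponent of X4 at 1, X1 at 0, X2 at 0, X3 at 0; solve each RREF row for its pivot's exponent:
  r0: exp(ΔT) + (1)·1 = 0 ⇒ exp(ΔT) = -1
  r1: exp(m) + (1)·1 = 0 ⇒ exp(m) = -1
Π_4 = ΔT^-1 · m^-1 · X4

["-1", "-1", "0", "0", "0", "1"]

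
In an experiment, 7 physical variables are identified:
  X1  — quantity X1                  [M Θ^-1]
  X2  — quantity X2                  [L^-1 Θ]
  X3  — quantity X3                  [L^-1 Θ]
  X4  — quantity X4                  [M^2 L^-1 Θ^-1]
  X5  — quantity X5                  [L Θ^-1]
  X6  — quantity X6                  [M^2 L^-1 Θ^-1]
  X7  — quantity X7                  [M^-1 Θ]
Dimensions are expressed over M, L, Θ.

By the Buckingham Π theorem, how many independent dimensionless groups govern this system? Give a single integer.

Exponent matrix [M,L,Θ] × [X1,X2,X3,X4,X5,X6,X7]:
  M: [ 1  0  0  2  0  2 -1]
  L: [ 0 -1 -1 -1  1 -1  0]
  Θ: [-1  1  1 -1 -1 -1  1]
Echelon form has 2 nonzero rows (pivots: X1,X2)
7 vars − rank 2 = 5 Π groups

5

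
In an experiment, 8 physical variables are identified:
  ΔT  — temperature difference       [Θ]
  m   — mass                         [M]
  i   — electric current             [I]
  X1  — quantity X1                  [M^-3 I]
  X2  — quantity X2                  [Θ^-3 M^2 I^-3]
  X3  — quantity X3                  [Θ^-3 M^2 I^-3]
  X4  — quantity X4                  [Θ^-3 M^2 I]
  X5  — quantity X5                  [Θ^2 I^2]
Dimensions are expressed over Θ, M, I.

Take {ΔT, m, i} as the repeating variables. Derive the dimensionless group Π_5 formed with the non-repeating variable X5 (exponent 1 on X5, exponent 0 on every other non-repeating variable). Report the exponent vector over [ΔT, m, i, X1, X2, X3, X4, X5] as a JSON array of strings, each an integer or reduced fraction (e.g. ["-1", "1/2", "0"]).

Dimensional matrix (Θ×M×I by ΔT×m×i×X1×X2×X3×X4×X5):
  Θ: [ 1  0  0  0 -3 -3 -3  2]
  M: [ 0  1  0 -3  2  2  2  0]
  I: [ 0  0  1  1 -3 -3  1  2]
Row reduction gives pivot columns ΔT,m,i; rank = 3
Repeat: ΔT,m,i; free: X1,X2,X3,X4,X5
RREF:
  r0: [   1    0    0    0   -3   -3   -3    2]
  r1: [   0    1    0   -3    2    2    2    0]
  r2: [   0    0    1    1   -3   -3    1    2]
Fix exponent of X5 at 1, X1 at 0, X2 at 0, X3 at 0, X4 at 0; solve each RREF row for its pivot's exponent:
  r0: exp(ΔT) + (2)·1 = 0 ⇒ exp(ΔT) = -2
  r1: exp(m) + (0)·1 = 0 ⇒ exp(m) = 0
  r2: exp(i) + (2)·1 = 0 ⇒ exp(i) = -2
Π_5 = ΔT^-2 · i^-2 · X5

["-2", "0", "-2", "0", "0", "0", "0", "1"]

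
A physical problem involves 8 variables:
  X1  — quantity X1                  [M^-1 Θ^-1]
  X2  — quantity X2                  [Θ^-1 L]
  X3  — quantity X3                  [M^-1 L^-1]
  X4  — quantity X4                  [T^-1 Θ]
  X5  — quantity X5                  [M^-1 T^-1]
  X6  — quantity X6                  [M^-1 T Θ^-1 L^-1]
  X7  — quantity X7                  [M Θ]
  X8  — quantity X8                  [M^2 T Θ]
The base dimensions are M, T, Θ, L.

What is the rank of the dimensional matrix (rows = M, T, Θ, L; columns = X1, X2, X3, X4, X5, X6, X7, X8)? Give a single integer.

Exponent matrix [M,T,Θ,L] × [X1,X2,X3,X4,X5,X6,X7,X8]:
  M: [-1  0 -1  0 -1 -1  1  2]
  T: [ 0  0  0 -1 -1  1  0  1]
  Θ: [-1 -1  0  1  0 -1  1  1]
  L: [ 0  1 -1  0  0 -1  0  0]
Row reduction gives pivot columns X1,X2,X4; rank = 3

3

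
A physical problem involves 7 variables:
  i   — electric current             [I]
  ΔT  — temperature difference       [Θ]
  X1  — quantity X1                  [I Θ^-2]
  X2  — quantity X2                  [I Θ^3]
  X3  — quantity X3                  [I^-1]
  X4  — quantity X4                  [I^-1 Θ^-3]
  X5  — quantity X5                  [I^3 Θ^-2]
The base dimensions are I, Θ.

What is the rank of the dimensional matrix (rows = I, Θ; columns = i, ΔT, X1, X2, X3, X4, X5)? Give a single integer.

Exponent matrix [I,Θ] × [i,ΔT,X1,X2,X3,X4,X5]:
  I: [ 1  0  1  1 -1 -1  3]
  Θ: [ 0  1 -2  3  0 -3 -2]
Row reduction gives pivot columns i,ΔT; rank = 2

2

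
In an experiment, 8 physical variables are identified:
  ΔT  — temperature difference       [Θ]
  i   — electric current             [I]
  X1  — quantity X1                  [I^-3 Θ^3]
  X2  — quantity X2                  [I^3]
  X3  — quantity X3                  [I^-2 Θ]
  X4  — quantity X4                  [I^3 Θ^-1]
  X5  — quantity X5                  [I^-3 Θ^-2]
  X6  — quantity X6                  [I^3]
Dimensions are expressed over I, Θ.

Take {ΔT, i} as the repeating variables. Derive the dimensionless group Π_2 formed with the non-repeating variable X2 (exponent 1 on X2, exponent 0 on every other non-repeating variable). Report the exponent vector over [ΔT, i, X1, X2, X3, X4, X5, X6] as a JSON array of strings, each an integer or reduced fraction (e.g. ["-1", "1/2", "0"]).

Exponent matrix [I,Θ] × [ΔT,i,X1,X2,X3,X4,X5,X6]:
  I: [ 0  1 -3  3 -2  3 -3  3]
  Θ: [ 1  0  3  0  1 -1 -2  0]
RREF → pivots at {ΔT,i} ⇒ r = 2
Repeat: ΔT,i; free: X1,X2,X3,X4,X5,X6
RREF:
  r0: [   1    0    3    0    1   -1   -2    0]
  r1: [   0    1   -3    3   -2    3   -3    3]
Fix exponent of X2 at 1, X1 at 0, X3 at 0, X4 at 0, X5 at 0, X6 at 0; solve each RREF row for its pivot's exponent:
  r0: exp(ΔT) + (0)·1 = 0 ⇒ exp(ΔT) = 0
  r1: exp(i) + (3)·1 = 0 ⇒ exp(i) = -3
Π_2 = i^-3 · X2

["0", "-3", "0", "1", "0", "0", "0", "0"]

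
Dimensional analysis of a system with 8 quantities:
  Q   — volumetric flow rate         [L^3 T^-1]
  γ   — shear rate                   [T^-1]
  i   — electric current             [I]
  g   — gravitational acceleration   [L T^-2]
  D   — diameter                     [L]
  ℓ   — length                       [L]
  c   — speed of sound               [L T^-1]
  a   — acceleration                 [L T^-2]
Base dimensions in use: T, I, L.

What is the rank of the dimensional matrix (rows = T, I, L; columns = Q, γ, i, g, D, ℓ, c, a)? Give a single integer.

Exponent matrix [T,I,L] × [Q,γ,i,g,D,ℓ,c,a]:
  T: [-1 -1  0 -2  0  0 -1 -2]
  I: [ 0  0  1  0  0  0  0  0]
  L: [ 3  0  0  1  1  1  1  1]
Row reduction gives pivot columns Q,γ,i; rank = 3

3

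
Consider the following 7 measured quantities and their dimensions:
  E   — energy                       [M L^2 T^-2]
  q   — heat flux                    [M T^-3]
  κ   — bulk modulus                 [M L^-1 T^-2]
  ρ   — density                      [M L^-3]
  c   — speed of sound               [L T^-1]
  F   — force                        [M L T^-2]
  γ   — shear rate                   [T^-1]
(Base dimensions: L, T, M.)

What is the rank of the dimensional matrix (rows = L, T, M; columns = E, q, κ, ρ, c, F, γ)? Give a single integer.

Exponent matrix [L,T,M] × [E,q,κ,ρ,c,F,γ]:
  L: [ 2  0 -1 -3  1  1  0]
  T: [-2 -3 -2  0 -1 -2 -1]
  M: [ 1  1  1  1  0  1  0]
Row reduction gives pivot columns E,q,κ; rank = 3

3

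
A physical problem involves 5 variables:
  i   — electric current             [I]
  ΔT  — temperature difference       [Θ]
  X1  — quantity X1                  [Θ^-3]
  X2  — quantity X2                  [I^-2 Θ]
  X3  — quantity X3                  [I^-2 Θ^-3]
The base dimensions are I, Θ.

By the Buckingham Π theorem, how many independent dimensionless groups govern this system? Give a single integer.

3

Dimensional matrix (I×Θ by i×ΔT×X1×X2×X3):
  I: [ 1  0  0 -2 -2]
  Θ: [ 0  1 -3  1 -3]
Echelon form has 2 nonzero rows (pivots: i,ΔT)
5 vars − rank 2 = 3 Π groups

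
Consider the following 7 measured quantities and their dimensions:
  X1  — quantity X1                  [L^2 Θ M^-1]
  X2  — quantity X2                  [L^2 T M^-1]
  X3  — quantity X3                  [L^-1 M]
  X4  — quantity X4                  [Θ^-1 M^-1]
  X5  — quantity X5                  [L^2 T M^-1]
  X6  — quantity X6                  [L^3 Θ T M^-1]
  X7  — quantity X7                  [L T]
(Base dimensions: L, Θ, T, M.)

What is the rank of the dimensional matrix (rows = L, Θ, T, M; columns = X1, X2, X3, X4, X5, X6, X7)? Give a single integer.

3

Exponent matrix [L,Θ,T,M] × [X1,X2,X3,X4,X5,X6,X7]:
  L: [ 2  2 -1  0  2  3  1]
  Θ: [ 1  0  0 -1  0  1  0]
  T: [ 0  1  0  0  1  1  1]
  M: [-1 -1  1 -1 -1 -1  0]
Echelon form has 3 nonzero rows (pivots: X1,X2,X3)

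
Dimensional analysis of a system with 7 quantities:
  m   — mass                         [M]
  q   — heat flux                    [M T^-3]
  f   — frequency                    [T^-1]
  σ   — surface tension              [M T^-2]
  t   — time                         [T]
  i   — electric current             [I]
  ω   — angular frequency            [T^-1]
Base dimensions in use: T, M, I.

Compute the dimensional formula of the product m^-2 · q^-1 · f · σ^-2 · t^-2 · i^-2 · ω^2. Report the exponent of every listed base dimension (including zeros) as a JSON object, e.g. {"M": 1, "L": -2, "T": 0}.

{"T": 2, "M": -5, "I": -2}

Exponent matrix [T,M,I] × [m,q,f,σ,t,i,ω]:
  T: [ 0 -3 -1 -2  1  0 -1]
  M: [ 1  1  0  1  0  0  0]
  I: [ 0  0  0  0  0  1  0]
  [T]: (-2)·0+(-1)·-3+(1)·-1+(-2)·-2+(-2)·1+(-2)·0+(2)·-1 = 2
  [M]: (-2)·1+(-1)·1+(1)·0+(-2)·1+(-2)·0+(-2)·0+(2)·0 = -5
  [I]: (-2)·0+(-1)·0+(1)·0+(-2)·0+(-2)·0+(-2)·1+(2)·0 = -2
⇒ T^2 M^-5 I^-2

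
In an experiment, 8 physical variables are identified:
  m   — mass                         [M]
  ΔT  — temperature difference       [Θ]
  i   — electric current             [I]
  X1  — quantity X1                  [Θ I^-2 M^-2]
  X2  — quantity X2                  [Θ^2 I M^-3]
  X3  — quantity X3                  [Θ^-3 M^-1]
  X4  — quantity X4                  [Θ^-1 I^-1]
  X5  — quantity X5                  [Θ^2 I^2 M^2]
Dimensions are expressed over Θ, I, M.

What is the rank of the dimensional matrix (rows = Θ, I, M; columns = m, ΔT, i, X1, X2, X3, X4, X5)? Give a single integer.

3

Write exponents as rows Θ,I,M / cols m,ΔT,i,X1,X2,X3,X4,X5:
  Θ: [ 0  1  0  1  2 -3 -1  2]
  I: [ 0  0  1 -2  1  0 -1  2]
  M: [ 1  0  0 -2 -3 -1  0  2]
RREF → pivots at {m,ΔT,i} ⇒ r = 3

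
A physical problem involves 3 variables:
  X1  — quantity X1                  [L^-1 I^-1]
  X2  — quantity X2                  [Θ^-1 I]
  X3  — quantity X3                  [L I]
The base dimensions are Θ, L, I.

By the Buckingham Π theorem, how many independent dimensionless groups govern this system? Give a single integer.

Dimensional matrix (Θ×L×I by X1×X2×X3):
  Θ: [ 0 -1  0]
  L: [-1  0  1]
  I: [-1  1  1]
RREF → pivots at {X1,X2} ⇒ r = 2
n=3, r=2 ⇒ 1 dimensionless group

1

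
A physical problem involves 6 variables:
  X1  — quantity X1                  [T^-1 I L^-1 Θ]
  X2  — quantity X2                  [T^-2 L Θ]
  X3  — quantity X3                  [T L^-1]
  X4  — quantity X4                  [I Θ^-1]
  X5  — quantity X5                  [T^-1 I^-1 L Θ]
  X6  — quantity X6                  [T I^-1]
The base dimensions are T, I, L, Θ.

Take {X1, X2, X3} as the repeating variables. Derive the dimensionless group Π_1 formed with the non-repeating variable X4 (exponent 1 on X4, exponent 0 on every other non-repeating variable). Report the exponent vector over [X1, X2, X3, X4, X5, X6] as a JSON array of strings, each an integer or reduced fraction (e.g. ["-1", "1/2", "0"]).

["-1", "2", "3", "1", "0", "0"]

Dimensional matrix (T×I×L×Θ by X1×X2×X3×X4×X5×X6):
  T: [-1 -2  1  0 -1  1]
  I: [ 1  0  0  1 -1 -1]
  L: [-1  1 -1  0  1  0]
  Θ: [ 1  1  0 -1  1  0]
Echelon form has 3 nonzero rows (pivots: X1,X2,X3)
Pivot set = {X1,X2,X3}, free = {X4,X5,X6}
RREF:
  r0: [   1    0    0    1   -1   -1]
  r1: [   0    1    0   -2    2    1]
  r2: [   0    0    1   -3    2    2]
  r3: [   0    0    0    0    0    0]
Fix exponent of X4 at 1, X5 at 0, X6 at 0; solve each RREF row for its pivot's exponent:
  r0: exp(X1) + (1)·1 = 0 ⇒ exp(X1) = -1
  r1: exp(X2) + (-2)·1 = 0 ⇒ exp(X2) = 2
  r2: exp(X3) + (-3)·1 = 0 ⇒ exp(X3) = 3
Π_1 = X1^-1 · X2^2 · X3^3 · X4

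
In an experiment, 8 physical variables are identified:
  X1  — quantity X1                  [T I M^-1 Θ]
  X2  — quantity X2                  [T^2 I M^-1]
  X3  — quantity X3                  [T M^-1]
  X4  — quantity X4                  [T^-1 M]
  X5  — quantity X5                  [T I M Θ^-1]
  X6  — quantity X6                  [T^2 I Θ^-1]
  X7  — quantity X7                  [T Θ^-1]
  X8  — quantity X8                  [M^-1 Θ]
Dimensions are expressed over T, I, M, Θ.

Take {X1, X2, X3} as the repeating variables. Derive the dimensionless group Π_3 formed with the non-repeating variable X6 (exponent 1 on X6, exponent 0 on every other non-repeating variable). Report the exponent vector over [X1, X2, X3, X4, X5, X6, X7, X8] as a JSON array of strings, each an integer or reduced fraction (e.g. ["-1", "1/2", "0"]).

["1", "-2", "1", "0", "0", "1", "0", "0"]

Dimensional matrix (T×I×M×Θ by X1×X2×X3×X4×X5×X6×X7×X8):
  T: [ 1  2  1 -1  1  2  1  0]
  I: [ 1  1  0  0  1  1  0  0]
  M: [-1 -1 -1  1  1  0  0 -1]
  Θ: [ 1  0  0  0 -1 -1 -1  1]
RREF → pivots at {X1,X2,X3} ⇒ r = 3
Pivot set = {X1,X2,X3}, free = {X4,X5,X6,X7,X8}
RREF:
  r0: [   1    0    0    0   -1   -1   -1    1]
  r1: [   0    1    0    0    2    2    1   -1]
  r2: [   0    0    1   -1   -2   -1    0    1]
  r3: [   0    0    0    0    0    0    0    0]
Fix exponent of X6 at 1, X4 at 0, X5 at 0, X7 at 0, X8 at 0; solve each RREF row for its pivot's exponent:
  r0: exp(X1) + (-1)·1 = 0 ⇒ exp(X1) = 1
  r1: exp(X2) + (2)·1 = 0 ⇒ exp(X2) = -2
  r2: exp(X3) + (-1)·1 = 0 ⇒ exp(X3) = 1
Π_3 = X1 · X2^-2 · X3 · X6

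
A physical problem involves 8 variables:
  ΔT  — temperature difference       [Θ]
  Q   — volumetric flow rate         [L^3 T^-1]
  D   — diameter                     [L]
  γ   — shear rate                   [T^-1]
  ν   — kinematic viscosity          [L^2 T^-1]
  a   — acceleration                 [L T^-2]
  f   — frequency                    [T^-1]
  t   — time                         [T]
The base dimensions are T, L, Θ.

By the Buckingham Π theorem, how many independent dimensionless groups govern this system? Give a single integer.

Dimensional matrix (T×L×Θ by ΔT×Q×D×γ×ν×a×f×t):
  T: [ 0 -1  0 -1 -1 -2 -1  1]
  L: [ 0  3  1  0  2  1  0  0]
  Θ: [ 1  0  0  0  0  0  0  0]
Row reduction gives pivot columns ΔT,Q,D; rank = 3
n=8, r=3 ⇒ 5 dimensionless groups

5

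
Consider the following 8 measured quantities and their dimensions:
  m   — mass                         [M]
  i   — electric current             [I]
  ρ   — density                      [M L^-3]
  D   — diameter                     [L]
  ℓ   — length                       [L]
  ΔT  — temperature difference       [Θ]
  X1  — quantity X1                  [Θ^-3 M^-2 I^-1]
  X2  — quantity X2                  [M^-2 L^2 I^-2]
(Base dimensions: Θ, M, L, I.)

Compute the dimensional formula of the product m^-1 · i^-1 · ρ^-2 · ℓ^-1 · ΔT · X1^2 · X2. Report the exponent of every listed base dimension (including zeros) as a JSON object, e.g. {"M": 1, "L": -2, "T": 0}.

Dimensional matrix (Θ×M×L×I by m×i×ρ×D×ℓ×ΔT×X1×X2):
  Θ: [ 0  0  0  0  0  1 -3  0]
  M: [ 1  0  1  0  0  0 -2 -2]
  L: [ 0  0 -3  1  1  0  0  2]
  I: [ 0  1  0  0  0  0 -1 -2]
  [Θ]: (-1)·0+(-1)·0+(-2)·0+(-1)·0+(1)·1+(2)·-3+(1)·0 = -5
  [M]: (-1)·1+(-1)·0+(-2)·1+(-1)·0+(1)·0+(2)·-2+(1)·-2 = -9
  [L]: (-1)·0+(-1)·0+(-2)·-3+(-1)·1+(1)·0+(2)·0+(1)·2 = 7
  [I]: (-1)·0+(-1)·1+(-2)·0+(-1)·0+(1)·0+(2)·-1+(1)·-2 = -5
⇒ Θ^-5 M^-9 L^7 I^-5

{"Θ": -5, "M": -9, "L": 7, "I": -5}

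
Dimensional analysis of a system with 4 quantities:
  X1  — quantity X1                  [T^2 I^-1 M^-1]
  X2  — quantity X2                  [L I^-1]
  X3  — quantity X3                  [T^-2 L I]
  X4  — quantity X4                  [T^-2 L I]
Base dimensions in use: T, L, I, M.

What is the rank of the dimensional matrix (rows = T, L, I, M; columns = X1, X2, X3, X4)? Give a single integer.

Dimensional matrix (T×L×I×M by X1×X2×X3×X4):
  T: [ 2  0 -2 -2]
  L: [ 0  1  1  1]
  I: [-1 -1  1  1]
  M: [-1  0  0  0]
Echelon form has 3 nonzero rows (pivots: X1,X2,X3)

3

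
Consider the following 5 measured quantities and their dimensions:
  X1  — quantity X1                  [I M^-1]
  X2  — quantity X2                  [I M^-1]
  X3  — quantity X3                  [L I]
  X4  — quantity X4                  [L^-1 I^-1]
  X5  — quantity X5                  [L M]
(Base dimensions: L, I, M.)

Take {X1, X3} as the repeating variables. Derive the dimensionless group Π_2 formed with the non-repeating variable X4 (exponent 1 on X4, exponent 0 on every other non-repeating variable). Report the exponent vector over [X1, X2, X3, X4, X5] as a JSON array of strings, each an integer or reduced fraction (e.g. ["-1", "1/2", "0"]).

["0", "0", "1", "1", "0"]

Exponent matrix [L,I,M] × [X1,X2,X3,X4,X5]:
  L: [ 0  0  1 -1  1]
  I: [ 1  1  1 -1  0]
  M: [-1 -1  0  0  1]
Echelon form has 2 nonzero rows (pivots: X1,X3)
Repeat: X1,X3; free: X2,X4,X5
RREF:
  r0: [   1    1    0    0   -1]
  r1: [   0    0    1   -1    1]
  r2: [   0    0    0    0    0]
Fix exponent of X4 at 1, X2 at 0, X5 at 0; solve each RREF row for its pivot's exponent:
  r0: exp(X1) + (0)·1 = 0 ⇒ exp(X1) = 0
  r1: exp(X3) + (-1)·1 = 0 ⇒ exp(X3) = 1
Π_2 = X3 · X4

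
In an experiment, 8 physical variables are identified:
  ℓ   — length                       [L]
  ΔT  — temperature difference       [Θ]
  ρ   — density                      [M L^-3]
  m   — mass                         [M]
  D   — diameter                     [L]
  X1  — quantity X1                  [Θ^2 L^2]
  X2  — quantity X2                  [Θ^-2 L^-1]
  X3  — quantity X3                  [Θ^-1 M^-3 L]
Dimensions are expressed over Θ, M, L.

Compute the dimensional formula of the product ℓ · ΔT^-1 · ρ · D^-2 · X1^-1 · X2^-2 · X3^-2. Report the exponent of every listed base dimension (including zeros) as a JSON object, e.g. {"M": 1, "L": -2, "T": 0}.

Write exponents as rows Θ,M,L / cols ℓ,ΔT,ρ,m,D,X1,X2,X3:
  Θ: [ 0  1  0  0  0  2 -2 -1]
  M: [ 0  0  1  1  0  0  0 -3]
  L: [ 1  0 -3  0  1  2 -1  1]
  [Θ]: (1)·0+(-1)·1+(1)·0+(-2)·0+(-1)·2+(-2)·-2+(-2)·-1 = 3
  [M]: (1)·0+(-1)·0+(1)·1+(-2)·0+(-1)·0+(-2)·0+(-2)·-3 = 7
  [L]: (1)·1+(-1)·0+(1)·-3+(-2)·1+(-1)·2+(-2)·-1+(-2)·1 = -6
⇒ Θ^3 M^7 L^-6

{"Θ": 3, "M": 7, "L": -6}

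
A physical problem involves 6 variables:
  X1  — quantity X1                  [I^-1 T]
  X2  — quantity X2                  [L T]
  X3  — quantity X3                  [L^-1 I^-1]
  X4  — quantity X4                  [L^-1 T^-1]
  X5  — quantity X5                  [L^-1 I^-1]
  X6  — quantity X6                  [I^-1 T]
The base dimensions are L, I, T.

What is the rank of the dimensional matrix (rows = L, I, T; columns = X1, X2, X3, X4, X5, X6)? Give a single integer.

2

Exponent matrix [L,I,T] × [X1,X2,X3,X4,X5,X6]:
  L: [ 0  1 -1 -1 -1  0]
  I: [-1  0 -1  0 -1 -1]
  T: [ 1  1  0 -1  0  1]
RREF → pivots at {X1,X2} ⇒ r = 2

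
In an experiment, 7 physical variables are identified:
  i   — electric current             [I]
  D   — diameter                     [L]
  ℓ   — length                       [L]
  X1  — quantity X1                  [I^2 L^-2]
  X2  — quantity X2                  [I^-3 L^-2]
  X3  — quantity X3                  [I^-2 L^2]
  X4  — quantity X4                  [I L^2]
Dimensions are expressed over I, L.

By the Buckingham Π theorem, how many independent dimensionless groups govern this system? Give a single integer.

Write exponents as rows I,L / cols i,D,ℓ,X1,X2,X3,X4:
  I: [ 1  0  0  2 -3 -2  1]
  L: [ 0  1  1 -2 -2  2  2]
RREF → pivots at {i,D} ⇒ r = 2
7 vars − rank 2 = 5 Π groups

5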